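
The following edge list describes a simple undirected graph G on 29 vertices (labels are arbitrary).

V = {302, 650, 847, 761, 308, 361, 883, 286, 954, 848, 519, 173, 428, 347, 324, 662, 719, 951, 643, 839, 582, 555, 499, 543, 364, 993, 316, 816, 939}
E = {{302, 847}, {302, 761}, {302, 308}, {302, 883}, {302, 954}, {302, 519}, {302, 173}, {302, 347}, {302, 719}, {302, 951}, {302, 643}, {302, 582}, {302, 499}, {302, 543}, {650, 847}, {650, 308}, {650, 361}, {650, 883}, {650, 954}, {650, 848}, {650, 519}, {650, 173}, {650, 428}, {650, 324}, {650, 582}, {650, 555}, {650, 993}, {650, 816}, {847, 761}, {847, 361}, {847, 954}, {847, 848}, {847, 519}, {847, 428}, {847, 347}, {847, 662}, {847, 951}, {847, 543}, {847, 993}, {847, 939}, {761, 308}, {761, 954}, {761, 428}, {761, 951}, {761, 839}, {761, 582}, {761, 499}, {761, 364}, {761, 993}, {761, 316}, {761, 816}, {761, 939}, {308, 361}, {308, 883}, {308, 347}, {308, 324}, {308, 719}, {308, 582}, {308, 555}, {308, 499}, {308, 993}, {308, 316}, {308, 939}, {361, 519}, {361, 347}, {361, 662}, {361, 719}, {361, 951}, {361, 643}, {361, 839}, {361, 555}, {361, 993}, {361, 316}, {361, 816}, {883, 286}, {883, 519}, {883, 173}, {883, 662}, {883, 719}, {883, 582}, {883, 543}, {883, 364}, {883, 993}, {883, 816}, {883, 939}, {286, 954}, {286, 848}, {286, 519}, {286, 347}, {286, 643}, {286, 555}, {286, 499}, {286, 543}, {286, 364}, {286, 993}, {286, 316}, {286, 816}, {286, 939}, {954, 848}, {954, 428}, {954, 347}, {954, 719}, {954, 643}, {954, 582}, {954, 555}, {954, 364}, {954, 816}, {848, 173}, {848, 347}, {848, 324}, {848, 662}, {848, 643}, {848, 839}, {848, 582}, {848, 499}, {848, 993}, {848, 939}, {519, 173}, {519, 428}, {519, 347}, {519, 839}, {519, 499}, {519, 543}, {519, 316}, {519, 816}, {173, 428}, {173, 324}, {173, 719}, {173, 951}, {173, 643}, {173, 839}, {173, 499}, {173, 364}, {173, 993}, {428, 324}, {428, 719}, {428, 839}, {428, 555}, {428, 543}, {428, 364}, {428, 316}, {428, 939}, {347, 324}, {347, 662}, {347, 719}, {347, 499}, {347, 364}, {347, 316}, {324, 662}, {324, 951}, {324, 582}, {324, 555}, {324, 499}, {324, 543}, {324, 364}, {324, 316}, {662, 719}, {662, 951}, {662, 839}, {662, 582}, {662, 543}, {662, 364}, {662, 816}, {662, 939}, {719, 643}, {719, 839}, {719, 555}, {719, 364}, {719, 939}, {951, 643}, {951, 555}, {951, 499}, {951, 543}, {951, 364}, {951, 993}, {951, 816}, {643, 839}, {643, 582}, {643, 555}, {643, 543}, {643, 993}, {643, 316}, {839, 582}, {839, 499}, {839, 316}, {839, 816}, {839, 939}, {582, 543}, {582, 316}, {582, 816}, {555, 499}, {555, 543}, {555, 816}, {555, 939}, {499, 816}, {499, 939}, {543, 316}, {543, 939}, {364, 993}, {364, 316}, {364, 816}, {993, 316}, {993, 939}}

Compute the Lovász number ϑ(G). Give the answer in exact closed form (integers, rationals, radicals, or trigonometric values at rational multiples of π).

sqrt(29)

deg(324) = 14; N(324) = {650, 308, 848, 173, 428, 347, 662, 951, 582, 555, 499, 543, 364, 316}.
N(308) = {302, 650, 761, 361, 883, 347, 324, 719, 582, 555, 499, 993, 316, 939}, |N(308)| = 14.
Vertex 302 has 14 neighbors: 847, 761, 308, 883, 954, 519, 173, 347, 719, 951, 643, 582, 499, 543.
N(650) = {847, 308, 361, 883, 954, 848, 519, 173, 428, 324, 582, 555, 993, 816}, |N(650)| = 14.
14-regular, N=29; SR(29,14,6,7) — a Paley graph.
Distinct eigenvalues (to 4 d.p.): [14.0, 2.1926, -3.1926].
−29·(-sqrt(29)/2 - 1/2) / ((14)−(-sqrt(29)/2 - 1/2)) = sqrt(29) = ϑ(G).
≈ 5.385165 (to 6 d.p.).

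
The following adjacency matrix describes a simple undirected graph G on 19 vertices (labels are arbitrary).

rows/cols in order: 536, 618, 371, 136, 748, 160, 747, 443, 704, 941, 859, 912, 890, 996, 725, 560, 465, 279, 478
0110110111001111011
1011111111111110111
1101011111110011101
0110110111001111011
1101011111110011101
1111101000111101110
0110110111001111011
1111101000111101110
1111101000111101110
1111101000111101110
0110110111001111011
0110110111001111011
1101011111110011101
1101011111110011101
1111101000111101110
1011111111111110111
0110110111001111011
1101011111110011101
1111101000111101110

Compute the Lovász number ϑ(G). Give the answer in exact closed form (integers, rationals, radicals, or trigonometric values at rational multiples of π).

deg(136) = 13; N(136) = {618, 371, 748, 160, 443, 704, 941, 890, 996, 725, 560, 279, 478}.
deg(443) = 13; N(443) = {536, 618, 371, 136, 748, 747, 859, 912, 890, 996, 560, 465, 279}.
Vertex 941 has 13 neighbors: 536, 618, 371, 136, 748, 747, 859, 912, 890, 996, 560, 465, 279.
N(890) = {536, 618, 136, 160, 747, 443, 704, 941, 859, 912, 725, 560, 465, 478}, |N(890)| = 14.
4 parts of sizes [6, 6, 5, 2]; α(G) = 6 = ϑ (perfect).
ϑ(G) ≈ 6.0000000.
α=6, χ(Ḡ)=6; ϑ=6 lies between (collapsed).

6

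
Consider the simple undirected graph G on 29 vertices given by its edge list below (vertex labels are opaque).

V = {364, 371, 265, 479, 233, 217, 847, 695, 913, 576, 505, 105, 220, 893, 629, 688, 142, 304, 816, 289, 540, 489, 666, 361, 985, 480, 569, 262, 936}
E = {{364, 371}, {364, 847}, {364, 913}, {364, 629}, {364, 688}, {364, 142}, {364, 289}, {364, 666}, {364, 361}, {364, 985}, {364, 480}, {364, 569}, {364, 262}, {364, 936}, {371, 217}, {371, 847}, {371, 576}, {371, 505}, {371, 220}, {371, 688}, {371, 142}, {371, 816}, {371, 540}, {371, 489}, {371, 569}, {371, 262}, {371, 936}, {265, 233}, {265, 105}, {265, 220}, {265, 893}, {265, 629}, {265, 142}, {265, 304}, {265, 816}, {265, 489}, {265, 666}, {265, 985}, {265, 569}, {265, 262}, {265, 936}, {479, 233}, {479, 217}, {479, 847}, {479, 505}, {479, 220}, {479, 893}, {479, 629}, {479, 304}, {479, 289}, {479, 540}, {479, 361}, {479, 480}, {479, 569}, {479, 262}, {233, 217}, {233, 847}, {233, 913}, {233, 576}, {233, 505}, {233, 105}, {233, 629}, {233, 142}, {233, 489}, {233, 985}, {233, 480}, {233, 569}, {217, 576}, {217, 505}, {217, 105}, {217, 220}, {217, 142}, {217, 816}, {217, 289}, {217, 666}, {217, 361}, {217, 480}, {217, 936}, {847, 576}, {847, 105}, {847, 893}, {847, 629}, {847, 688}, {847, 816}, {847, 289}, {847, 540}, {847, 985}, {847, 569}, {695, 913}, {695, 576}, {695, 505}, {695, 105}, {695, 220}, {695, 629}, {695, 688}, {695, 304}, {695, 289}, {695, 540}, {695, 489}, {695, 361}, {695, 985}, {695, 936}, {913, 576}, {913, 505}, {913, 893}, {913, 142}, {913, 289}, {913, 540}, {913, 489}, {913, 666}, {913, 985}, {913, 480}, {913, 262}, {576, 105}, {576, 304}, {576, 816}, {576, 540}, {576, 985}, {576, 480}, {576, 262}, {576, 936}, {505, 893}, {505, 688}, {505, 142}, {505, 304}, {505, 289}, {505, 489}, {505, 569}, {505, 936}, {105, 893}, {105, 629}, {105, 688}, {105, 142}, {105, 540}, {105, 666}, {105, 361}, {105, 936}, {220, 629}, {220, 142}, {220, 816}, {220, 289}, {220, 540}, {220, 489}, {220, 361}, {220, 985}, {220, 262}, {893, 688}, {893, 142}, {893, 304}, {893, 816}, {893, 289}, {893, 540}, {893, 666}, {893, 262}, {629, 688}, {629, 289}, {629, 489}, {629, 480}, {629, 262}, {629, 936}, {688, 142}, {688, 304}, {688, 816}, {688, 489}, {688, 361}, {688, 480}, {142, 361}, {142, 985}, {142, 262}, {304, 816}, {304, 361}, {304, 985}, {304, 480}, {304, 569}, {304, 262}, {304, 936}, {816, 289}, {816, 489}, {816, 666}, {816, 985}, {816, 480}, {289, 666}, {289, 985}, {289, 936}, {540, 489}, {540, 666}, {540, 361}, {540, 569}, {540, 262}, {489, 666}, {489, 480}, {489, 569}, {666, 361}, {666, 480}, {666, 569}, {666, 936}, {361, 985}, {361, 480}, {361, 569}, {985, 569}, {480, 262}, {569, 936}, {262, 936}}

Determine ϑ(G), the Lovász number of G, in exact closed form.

sqrt(29)

deg(569) = 14; N(569) = {364, 371, 265, 479, 233, 847, 505, 304, 540, 489, 666, 361, 985, 936}.
Vertex 666 has 14 neighbors: 364, 265, 217, 913, 105, 893, 816, 289, 540, 489, 361, 480, 569, 936.
Vertex 142 has 14 neighbors: 364, 371, 265, 233, 217, 913, 505, 105, 220, 893, 688, 361, 985, 262.
deg(936) = 14; N(936) = {364, 371, 265, 217, 695, 576, 505, 105, 629, 304, 289, 666, 569, 262}.
Every vertex has degree 14 (N=29); SR(29,14,6,7) — a Paley graph.
spec(A) ≈ [14.0, 2.192582, -3.192582] (distinct, 6 d.p.).
Lovász (edge-transitive): ϑ = −29·(-sqrt(29)/2 - 1/2)/((14)−(-sqrt(29)/2 - 1/2)) = sqrt(29).
= 5.38516… (decimal).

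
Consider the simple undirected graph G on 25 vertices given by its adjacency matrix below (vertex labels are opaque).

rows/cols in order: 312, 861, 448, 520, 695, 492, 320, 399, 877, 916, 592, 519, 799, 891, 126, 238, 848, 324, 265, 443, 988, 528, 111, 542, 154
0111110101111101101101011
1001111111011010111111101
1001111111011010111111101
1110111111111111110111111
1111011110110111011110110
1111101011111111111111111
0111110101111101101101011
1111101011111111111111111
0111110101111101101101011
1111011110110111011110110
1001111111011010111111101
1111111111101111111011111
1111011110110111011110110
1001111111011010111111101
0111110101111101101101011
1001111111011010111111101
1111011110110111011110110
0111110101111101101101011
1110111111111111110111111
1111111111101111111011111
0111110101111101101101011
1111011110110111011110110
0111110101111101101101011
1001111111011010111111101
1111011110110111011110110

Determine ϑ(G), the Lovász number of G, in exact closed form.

deg(848) = 19; N(848) = {312, 861, 448, 520, 492, 320, 399, 877, 592, 519, 891, 126, 238, 324, 265, 443, 988, 111, 542}.
deg(448) = 19; N(448) = {312, 520, 695, 492, 320, 399, 877, 916, 519, 799, 126, 848, 324, 265, 443, 988, 528, 111, 154}.
N(238) = {312, 520, 695, 492, 320, 399, 877, 916, 519, 799, 126, 848, 324, 265, 443, 988, 528, 111, 154}, |N(238)| = 19.
Vertex 399 has 23 neighbors: 312, 861, 448, 520, 695, 320, 877, 916, 592, 519, 799, 891, 126, 238, 848, 324, 265, 443, 988, 528, 111, 542, 154.
6 parts of sizes [7, 6, 6, 2, 2, 2]; α(G) = 7 = ϑ (perfect).
ϑ(G) ≈ 7.0000000.
Lovász sandwich 7 ≤ 7 ≤ 7: collapsed.

7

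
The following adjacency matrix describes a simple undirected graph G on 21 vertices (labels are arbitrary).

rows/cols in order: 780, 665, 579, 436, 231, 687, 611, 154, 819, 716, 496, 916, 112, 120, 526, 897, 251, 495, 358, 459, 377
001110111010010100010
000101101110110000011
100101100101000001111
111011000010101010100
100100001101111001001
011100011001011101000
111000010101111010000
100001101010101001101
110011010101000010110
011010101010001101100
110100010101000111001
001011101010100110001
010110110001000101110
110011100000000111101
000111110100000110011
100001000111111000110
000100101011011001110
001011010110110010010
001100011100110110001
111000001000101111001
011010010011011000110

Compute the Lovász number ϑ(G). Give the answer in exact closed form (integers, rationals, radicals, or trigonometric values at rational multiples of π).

6

Vertex 231 has 10 neighbors: 780, 436, 819, 716, 916, 112, 120, 526, 495, 377.
N(611) = {780, 665, 579, 154, 716, 916, 112, 120, 526, 251}, |N(611)| = 10.
N(436) = {780, 665, 579, 231, 687, 496, 112, 526, 251, 358}, |N(436)| = 10.
N(687) = {665, 579, 436, 154, 819, 916, 120, 526, 897, 495}, |N(687)| = 10.
deg(v) = 10 for all v (|V|=21); this is K(7,2), the Kneser graph.
The 3 distinct eigenvalues: [10.0, 1.0, -4.0].
−21·(-4) / ((10)−(-4)) = 6 = ϑ(G).
≈ 6.00000 (to 5 d.p.).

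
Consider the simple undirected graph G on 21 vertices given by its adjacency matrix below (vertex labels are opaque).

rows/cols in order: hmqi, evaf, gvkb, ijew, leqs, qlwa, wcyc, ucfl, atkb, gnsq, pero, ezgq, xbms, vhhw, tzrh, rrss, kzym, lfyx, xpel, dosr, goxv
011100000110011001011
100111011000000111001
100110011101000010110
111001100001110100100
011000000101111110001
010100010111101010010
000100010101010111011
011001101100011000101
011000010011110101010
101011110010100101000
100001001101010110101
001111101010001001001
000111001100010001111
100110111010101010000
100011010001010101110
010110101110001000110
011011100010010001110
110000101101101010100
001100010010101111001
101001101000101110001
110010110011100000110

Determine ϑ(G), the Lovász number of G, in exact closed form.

deg(kzym) = 10; N(kzym) = {evaf, gvkb, leqs, qlwa, wcyc, pero, vhhw, lfyx, xpel, dosr}.
Vertex xbms has 10 neighbors: ijew, leqs, qlwa, atkb, gnsq, vhhw, lfyx, xpel, dosr, goxv.
Vertex atkb has 10 neighbors: evaf, gvkb, ucfl, pero, ezgq, xbms, vhhw, rrss, lfyx, dosr.
deg(gnsq) = 10; N(gnsq) = {hmqi, gvkb, leqs, qlwa, wcyc, ucfl, pero, xbms, rrss, lfyx}.
Regular of degree 10 on 21 vertices: Kneser-type, 2-subsets of [7].
spec(A) ≈ [10.0, 1.0, -4.0] (distinct, 3 d.p.).
−21·(-4) / ((10)−(-4)) = 6 = ϑ(G).
ϑ(G) ≈ 6.000000.

6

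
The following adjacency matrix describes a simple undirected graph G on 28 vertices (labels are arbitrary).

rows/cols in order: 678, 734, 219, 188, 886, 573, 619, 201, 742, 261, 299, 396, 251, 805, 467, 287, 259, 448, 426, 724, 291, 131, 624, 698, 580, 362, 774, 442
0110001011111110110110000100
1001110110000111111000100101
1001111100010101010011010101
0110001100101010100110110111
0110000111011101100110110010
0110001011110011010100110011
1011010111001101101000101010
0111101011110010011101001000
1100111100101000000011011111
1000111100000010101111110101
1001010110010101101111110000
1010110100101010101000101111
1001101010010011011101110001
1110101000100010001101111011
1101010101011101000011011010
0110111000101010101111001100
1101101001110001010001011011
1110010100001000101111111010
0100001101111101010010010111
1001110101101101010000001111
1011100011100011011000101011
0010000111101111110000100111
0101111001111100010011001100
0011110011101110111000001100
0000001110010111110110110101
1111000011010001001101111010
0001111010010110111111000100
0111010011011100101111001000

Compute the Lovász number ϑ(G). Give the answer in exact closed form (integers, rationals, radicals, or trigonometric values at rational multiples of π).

7

Vertex 261 has 15 neighbors: 678, 886, 573, 619, 201, 467, 259, 426, 724, 291, 131, 624, 698, 362, 442.
N(426) = {734, 619, 201, 261, 299, 396, 251, 805, 287, 448, 291, 698, 362, 774, 442}, |N(426)| = 15.
deg(734) = 15; N(734) = {678, 188, 886, 573, 201, 742, 805, 467, 287, 259, 448, 426, 624, 362, 442}.
N(573) = {734, 219, 619, 742, 261, 299, 396, 467, 287, 448, 724, 624, 698, 774, 442}, |N(573)| = 15.
15-regular, N=28; Kneser-type, 2-subsets of [8].
spec(A) ≈ [15.0, 1.0, -5.0] (distinct, 3 d.p.).
λ_max=15, λ_min=-5; ϑ = −28·λ_min/(λ_max−λ_min) = 7.
= 7.000000… (decimal).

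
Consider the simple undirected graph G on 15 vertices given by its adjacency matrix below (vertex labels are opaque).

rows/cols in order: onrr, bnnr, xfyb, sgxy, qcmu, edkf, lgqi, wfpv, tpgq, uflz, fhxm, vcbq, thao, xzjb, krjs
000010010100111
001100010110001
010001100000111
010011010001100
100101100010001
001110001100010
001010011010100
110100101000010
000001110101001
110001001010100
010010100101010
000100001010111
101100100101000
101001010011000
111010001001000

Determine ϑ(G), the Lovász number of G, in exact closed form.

5

deg(wfpv) = 6; N(wfpv) = {onrr, bnnr, sgxy, lgqi, tpgq, xzjb}.
Vertex uflz has 6 neighbors: onrr, bnnr, edkf, tpgq, fhxm, thao.
N(thao) = {onrr, xfyb, sgxy, lgqi, uflz, vcbq}, |N(thao)| = 6.
deg(tpgq) = 6; N(tpgq) = {edkf, lgqi, wfpv, uflz, vcbq, krjs}.
Every vertex has degree 6 (N=15); Kneser-type, 2-subsets of [6].
A has 3 distinct eigenvalues ≈ [6.0, 1.0, -3.0].
λ_max=6, λ_min=-3; ϑ = −15·λ_min/(λ_max−λ_min) = 5.
Numerically 5.00000.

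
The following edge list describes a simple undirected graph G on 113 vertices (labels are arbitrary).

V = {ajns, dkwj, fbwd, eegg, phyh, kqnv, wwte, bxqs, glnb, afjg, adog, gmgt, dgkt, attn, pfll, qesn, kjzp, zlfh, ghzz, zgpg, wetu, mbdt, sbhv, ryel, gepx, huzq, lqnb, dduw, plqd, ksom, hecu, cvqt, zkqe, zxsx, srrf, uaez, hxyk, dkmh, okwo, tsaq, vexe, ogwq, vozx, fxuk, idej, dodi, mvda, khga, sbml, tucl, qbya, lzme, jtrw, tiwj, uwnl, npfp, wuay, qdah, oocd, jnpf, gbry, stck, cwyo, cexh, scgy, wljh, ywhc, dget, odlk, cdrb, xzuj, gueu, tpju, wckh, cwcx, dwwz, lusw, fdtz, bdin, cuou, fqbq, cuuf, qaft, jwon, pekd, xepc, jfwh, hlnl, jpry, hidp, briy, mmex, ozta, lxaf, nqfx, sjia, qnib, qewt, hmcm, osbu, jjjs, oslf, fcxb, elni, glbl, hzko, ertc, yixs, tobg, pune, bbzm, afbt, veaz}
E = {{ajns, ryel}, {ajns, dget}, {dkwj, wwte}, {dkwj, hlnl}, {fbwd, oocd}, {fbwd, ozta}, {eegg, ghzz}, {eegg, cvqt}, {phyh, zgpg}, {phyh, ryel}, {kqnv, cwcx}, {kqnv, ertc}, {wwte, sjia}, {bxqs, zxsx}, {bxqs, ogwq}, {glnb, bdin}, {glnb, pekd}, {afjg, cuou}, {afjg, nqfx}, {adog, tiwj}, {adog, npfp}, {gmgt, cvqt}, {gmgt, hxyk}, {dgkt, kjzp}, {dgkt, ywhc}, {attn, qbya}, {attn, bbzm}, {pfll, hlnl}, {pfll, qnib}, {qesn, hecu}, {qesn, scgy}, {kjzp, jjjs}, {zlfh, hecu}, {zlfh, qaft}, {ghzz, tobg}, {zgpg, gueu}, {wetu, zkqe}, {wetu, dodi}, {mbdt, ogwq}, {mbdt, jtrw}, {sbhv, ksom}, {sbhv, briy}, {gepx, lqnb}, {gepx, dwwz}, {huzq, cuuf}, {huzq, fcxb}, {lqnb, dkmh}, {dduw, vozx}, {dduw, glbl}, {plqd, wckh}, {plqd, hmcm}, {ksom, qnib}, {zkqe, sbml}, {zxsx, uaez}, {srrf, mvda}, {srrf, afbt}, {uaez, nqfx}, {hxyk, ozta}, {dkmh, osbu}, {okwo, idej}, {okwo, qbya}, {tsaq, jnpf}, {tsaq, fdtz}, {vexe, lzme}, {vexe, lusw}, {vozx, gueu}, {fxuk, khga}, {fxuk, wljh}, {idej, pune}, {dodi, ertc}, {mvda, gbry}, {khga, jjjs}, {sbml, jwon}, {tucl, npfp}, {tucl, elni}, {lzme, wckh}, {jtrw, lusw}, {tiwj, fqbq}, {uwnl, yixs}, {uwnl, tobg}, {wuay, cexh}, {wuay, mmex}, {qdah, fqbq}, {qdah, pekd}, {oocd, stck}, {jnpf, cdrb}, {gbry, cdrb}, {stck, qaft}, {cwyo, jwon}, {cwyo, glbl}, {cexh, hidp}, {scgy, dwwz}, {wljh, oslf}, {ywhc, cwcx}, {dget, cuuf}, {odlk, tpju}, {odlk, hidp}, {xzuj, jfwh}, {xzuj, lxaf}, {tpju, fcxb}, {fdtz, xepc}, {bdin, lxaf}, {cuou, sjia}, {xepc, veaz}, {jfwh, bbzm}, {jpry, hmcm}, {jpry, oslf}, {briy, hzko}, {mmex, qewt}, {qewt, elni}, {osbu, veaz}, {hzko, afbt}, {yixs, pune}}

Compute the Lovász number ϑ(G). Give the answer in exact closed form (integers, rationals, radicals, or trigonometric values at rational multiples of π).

Vertex pfll has 2 neighbors: hlnl, qnib.
deg(ghzz) = 2; N(ghzz) = {eegg, tobg}.
Vertex fcxb has 2 neighbors: huzq, tpju.
deg(cuou) = 2; N(cuou) = {afjg, sjia}.
Every vertex has degree 2 (N=113); connected 2-regular on 113 ⇒ C_{113}.
A has 57 distinct eigenvalues ≈ [2.0, 1.997, 1.988, 1.972, 1.951, 1.923, 1.89, 1.85, 1.805, 1.755, 1.699, 1.637, 1.571, 1.5, 1.424, 1.344, 1.259, 1.171, 1.079, 0.984, 0.886, 0.785, 0.681, 0.576, 0.468, 0.359, 0.25, 0.139, 0.028, -0.083, -0.194, -0.305, -0.414, -0.522, -0.629, -0.733, -0.835, -0.935, -1.032, -1.126, -1.216, -1.302, -1.384, -1.462, -1.536, -1.605, -1.669, -1.727, -1.781, -1.829, -1.871, -1.907, -1.938, -1.962, -1.981, -1.993, -1.999].
With N=113: ϑ(G) = 113·(-(-1)*2*cos(pi/113))/(2−(-2*cos(pi/113))) = 113*cos(pi/113)/(cos(pi/113) + 1).
ϑ(G) ≈ 56.48908.
Lovász sandwich 56 ≤ 113*cos(pi/113)/(cos(pi/113) + 1) ≤ 57: both strict.

113*cos(pi/113)/(cos(pi/113) + 1)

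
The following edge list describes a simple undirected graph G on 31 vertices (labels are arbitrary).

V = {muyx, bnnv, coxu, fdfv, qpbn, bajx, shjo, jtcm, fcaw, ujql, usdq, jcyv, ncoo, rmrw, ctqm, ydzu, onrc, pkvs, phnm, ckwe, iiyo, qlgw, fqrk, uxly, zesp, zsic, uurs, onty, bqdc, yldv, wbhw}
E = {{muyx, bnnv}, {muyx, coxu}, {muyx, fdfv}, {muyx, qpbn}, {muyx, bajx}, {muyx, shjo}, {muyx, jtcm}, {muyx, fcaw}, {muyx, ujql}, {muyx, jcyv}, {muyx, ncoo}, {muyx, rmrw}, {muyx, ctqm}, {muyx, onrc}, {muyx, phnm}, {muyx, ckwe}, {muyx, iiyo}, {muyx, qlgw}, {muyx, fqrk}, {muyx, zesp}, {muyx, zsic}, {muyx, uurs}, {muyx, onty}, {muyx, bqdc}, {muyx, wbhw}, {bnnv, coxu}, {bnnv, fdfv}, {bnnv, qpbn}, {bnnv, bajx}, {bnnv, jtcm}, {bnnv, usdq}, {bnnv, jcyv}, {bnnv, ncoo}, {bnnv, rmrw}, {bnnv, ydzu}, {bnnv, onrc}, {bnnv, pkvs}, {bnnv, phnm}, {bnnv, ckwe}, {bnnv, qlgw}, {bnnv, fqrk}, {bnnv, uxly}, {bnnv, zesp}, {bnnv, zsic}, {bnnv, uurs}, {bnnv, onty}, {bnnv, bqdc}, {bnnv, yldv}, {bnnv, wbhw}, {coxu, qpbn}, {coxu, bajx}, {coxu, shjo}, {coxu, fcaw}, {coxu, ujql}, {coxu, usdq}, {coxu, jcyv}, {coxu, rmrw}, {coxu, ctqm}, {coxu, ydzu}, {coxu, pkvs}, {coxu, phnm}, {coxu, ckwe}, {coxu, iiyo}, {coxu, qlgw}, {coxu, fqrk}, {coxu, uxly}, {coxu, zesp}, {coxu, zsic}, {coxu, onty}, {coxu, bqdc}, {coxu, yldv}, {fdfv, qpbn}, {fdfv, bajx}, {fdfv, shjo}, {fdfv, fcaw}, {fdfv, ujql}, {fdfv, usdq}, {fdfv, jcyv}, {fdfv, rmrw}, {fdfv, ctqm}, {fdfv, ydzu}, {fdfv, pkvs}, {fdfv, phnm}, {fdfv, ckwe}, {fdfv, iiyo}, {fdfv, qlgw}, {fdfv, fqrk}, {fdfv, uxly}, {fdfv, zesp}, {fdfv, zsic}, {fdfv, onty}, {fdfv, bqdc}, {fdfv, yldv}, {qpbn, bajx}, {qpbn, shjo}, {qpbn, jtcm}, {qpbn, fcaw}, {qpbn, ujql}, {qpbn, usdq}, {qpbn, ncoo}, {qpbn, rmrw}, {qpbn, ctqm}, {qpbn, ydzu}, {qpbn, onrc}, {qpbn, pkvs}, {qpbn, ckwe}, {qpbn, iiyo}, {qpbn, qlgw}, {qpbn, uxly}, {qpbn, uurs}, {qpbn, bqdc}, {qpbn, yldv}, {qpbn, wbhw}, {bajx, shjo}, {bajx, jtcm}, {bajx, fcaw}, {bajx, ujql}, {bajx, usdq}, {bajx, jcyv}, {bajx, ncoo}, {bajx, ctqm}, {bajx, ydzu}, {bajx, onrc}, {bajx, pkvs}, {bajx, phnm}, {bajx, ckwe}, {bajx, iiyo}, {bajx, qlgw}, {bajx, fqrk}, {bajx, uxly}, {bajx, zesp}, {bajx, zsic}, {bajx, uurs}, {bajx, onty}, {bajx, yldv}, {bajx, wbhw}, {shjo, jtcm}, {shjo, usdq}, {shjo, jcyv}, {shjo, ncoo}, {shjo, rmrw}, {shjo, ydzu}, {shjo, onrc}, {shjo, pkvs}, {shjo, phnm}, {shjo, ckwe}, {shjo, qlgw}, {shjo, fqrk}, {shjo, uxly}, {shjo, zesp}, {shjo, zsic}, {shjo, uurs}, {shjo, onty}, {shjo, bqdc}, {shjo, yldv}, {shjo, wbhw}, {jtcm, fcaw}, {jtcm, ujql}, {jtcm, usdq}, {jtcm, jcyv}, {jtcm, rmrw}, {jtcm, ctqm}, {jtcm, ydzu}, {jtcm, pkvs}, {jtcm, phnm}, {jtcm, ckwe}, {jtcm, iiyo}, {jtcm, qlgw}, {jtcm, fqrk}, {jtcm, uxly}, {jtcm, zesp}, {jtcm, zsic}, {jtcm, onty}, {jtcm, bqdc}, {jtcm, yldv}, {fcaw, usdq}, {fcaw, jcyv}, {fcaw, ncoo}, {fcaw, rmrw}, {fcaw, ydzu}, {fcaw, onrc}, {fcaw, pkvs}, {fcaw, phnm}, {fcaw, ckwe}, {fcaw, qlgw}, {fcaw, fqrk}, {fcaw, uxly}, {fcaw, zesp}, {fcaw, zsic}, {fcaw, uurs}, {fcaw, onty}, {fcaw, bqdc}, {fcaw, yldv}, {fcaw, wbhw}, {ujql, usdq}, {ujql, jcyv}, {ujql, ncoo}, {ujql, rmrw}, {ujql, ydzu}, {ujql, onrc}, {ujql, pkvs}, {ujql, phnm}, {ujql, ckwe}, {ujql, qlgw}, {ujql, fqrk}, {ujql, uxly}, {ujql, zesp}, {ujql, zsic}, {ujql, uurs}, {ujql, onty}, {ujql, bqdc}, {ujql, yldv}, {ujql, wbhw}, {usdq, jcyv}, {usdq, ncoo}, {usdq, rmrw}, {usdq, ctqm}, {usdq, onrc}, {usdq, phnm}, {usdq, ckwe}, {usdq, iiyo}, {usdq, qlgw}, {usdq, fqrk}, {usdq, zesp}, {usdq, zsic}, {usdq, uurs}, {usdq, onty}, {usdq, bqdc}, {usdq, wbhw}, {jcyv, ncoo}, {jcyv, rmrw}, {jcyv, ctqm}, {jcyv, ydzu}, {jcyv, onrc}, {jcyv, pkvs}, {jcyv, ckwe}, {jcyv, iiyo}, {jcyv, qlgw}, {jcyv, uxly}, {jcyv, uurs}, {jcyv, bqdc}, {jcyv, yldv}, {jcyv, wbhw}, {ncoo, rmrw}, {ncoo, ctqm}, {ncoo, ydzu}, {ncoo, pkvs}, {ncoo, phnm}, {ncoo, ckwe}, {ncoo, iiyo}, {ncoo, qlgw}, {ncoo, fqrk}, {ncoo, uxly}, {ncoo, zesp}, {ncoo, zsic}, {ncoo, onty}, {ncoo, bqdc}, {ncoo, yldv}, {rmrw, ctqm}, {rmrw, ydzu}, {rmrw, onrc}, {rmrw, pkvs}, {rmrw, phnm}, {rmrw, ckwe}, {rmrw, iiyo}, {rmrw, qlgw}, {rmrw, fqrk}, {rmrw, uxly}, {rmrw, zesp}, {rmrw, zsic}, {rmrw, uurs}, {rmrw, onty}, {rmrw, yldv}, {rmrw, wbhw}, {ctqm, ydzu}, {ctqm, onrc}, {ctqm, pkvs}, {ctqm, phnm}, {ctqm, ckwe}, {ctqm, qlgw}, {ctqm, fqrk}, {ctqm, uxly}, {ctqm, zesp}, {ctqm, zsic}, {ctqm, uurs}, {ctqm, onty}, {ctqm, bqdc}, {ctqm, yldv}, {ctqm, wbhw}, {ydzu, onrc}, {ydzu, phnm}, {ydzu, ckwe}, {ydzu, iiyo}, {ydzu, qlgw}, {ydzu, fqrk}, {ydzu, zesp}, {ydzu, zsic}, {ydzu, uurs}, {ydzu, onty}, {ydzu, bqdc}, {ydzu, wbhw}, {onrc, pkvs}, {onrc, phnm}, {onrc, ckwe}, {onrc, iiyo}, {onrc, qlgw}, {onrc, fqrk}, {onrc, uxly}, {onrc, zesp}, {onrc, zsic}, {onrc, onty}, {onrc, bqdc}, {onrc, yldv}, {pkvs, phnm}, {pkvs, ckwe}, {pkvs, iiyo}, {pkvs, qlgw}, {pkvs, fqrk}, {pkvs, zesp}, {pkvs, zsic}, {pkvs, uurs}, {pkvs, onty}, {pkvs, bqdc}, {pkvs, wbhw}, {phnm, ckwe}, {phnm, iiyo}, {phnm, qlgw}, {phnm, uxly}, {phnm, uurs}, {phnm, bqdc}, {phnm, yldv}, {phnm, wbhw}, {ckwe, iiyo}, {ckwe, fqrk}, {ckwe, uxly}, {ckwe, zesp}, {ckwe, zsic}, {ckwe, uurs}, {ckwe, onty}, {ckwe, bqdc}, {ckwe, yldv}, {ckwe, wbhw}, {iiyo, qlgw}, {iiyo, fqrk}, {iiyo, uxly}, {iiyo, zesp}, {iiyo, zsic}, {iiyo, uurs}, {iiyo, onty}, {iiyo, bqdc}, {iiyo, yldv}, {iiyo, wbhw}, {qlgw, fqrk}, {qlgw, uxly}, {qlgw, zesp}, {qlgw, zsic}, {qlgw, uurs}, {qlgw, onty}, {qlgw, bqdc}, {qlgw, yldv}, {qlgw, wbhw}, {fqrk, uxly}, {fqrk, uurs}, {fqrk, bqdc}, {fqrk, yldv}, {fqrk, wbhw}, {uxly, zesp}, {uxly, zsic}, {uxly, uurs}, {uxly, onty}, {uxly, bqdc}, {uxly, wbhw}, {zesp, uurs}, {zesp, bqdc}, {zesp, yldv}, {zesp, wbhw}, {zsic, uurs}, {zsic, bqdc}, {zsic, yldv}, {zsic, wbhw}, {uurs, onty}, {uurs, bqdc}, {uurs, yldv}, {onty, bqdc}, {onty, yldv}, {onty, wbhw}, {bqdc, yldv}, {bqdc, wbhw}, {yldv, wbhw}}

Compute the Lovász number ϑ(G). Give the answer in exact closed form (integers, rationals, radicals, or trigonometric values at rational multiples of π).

7

N(iiyo) = {muyx, coxu, fdfv, qpbn, bajx, jtcm, usdq, jcyv, ncoo, rmrw, ydzu, onrc, pkvs, phnm, ckwe, qlgw, fqrk, uxly, zesp, zsic, uurs, onty, bqdc, yldv, wbhw}, |N(iiyo)| = 25.
deg(rmrw) = 28; N(rmrw) = {muyx, bnnv, coxu, fdfv, qpbn, shjo, jtcm, fcaw, ujql, usdq, jcyv, ncoo, ctqm, ydzu, onrc, pkvs, phnm, ckwe, iiyo, qlgw, fqrk, uxly, zesp, zsic, uurs, onty, yldv, wbhw}.
Vertex bqdc has 28 neighbors: muyx, bnnv, coxu, fdfv, qpbn, shjo, jtcm, fcaw, ujql, usdq, jcyv, ncoo, ctqm, ydzu, onrc, pkvs, phnm, ckwe, iiyo, qlgw, fqrk, uxly, zesp, zsic, uurs, onty, yldv, wbhw.
deg(ujql) = 25; N(ujql) = {muyx, coxu, fdfv, qpbn, bajx, jtcm, usdq, jcyv, ncoo, rmrw, ydzu, onrc, pkvs, phnm, ckwe, qlgw, fqrk, uxly, zesp, zsic, uurs, onty, bqdc, yldv, wbhw}.
Complete 6-partite, parts [7, 7, 6, 6, 3, 2]: perfect, ϑ = α = 7.
= 7.00000000… (decimal).
Sandwich: α(G)=7 ≤ ϑ(G)=7 ≤ χ(Ḡ)=7 (collapsed).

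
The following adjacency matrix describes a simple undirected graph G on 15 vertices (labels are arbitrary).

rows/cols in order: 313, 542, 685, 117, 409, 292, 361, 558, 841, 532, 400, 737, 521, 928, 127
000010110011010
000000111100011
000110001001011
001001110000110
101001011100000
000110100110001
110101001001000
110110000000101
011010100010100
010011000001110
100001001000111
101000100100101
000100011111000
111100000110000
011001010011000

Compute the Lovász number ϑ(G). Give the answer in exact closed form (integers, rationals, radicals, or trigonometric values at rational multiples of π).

5

deg(685) = 6; N(685) = {117, 409, 841, 737, 928, 127}.
Vertex 521 has 6 neighbors: 117, 558, 841, 532, 400, 737.
Vertex 127 has 6 neighbors: 542, 685, 292, 558, 400, 737.
Vertex 400 has 6 neighbors: 313, 292, 841, 521, 928, 127.
deg(v) = 6 for all v (|V|=15); Kneser K(6,2) on C(6,2)=15 vertices.
spec(A) ≈ [6.0, 1.0, -3.0] (distinct, 4 d.p.).
λ_max=6, λ_min=-3; ϑ = −15·λ_min/(λ_max−λ_min) = 5.
≈ 5.0000 (to 4 d.p.).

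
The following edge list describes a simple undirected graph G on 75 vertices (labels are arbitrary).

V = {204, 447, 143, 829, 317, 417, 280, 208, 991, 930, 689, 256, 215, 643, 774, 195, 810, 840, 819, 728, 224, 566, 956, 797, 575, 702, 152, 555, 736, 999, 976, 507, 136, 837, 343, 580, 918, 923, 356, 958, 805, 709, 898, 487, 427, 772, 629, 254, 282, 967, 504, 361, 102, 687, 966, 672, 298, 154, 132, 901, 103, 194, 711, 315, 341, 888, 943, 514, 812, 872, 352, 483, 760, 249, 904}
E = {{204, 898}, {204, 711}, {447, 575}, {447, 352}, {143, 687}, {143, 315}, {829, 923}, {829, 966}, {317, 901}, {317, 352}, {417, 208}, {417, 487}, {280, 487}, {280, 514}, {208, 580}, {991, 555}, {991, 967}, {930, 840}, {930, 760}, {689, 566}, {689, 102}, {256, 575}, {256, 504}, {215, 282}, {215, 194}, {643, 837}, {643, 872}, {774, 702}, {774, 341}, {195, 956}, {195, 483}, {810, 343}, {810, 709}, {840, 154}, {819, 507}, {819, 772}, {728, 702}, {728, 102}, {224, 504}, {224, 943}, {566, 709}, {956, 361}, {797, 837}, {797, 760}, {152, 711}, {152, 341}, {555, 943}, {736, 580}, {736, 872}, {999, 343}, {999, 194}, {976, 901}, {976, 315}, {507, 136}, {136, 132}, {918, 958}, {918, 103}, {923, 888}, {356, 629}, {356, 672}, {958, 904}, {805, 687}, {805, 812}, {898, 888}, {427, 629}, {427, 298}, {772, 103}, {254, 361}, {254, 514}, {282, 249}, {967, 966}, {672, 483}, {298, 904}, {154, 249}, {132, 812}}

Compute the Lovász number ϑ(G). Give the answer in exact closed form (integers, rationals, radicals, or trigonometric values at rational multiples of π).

Vertex 967 has 2 neighbors: 991, 966.
deg(356) = 2; N(356) = {629, 672}.
Vertex 352 has 2 neighbors: 447, 317.
deg(249) = 2; N(249) = {282, 154}.
Every vertex has degree 2 (N=75); connected 2-regular on 75 ⇒ C_{75}.
A has 38 distinct eigenvalues ≈ [2.0, 1.993, 1.972, 1.937, 1.889, 1.827, 1.753, 1.666, 1.567, 1.458, 1.338, 1.209, 1.072, 0.927, 0.775, 0.618, 0.457, 0.292, 0.126, -0.042, -0.209, -0.375, -0.538, -0.697, -0.852, -1.0, -1.141, -1.275, -1.399, -1.514, -1.618, -1.711, -1.791, -1.86, -1.915, -1.956, -1.984, -1.998].
ϑ = −N·λ_min/(λ_max−λ_min) = −75·(-2*cos(pi/75))/(2−(-2*cos(pi/75))) = 75*cos(pi/75)/(cos(pi/75) + 1).
≈ 37.48355 (to 5 d.p.).
α=37, χ(Ḡ)=38; ϑ=75*cos(pi/75)/(cos(pi/75) + 1) lies between (both strict).

75*cos(pi/75)/(cos(pi/75) + 1)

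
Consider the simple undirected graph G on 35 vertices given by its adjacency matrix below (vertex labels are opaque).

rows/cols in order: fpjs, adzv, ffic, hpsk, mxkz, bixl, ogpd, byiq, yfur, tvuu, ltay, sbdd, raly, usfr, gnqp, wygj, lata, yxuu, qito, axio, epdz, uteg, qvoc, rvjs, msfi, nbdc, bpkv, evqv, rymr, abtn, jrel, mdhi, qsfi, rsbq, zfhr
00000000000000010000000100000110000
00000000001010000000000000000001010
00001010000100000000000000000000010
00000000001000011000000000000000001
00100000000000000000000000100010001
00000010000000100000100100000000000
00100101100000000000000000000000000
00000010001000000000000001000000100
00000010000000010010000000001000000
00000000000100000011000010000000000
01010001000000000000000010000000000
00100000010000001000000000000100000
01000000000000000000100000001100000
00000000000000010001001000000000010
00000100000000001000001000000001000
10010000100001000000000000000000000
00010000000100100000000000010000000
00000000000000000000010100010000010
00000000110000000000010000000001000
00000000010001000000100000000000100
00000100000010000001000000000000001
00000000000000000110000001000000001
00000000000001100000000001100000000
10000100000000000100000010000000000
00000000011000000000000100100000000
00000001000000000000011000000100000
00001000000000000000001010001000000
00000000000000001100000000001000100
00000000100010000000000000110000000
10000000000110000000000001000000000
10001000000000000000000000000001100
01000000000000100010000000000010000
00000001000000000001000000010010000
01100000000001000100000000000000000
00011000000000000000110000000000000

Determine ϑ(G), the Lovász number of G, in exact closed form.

15

Vertex sbdd has 4 neighbors: ffic, tvuu, lata, abtn.
N(qvoc) = {usfr, gnqp, nbdc, bpkv}, |N(qvoc)| = 4.
deg(jrel) = 4; N(jrel) = {fpjs, mxkz, mdhi, qsfi}.
N(evqv) = {lata, yxuu, rymr, qsfi}, |N(evqv)| = 4.
35-vertex 4-regular graph: Kneser K(7,3) on C(7,3)=35 vertices.
A has 4 distinct eigenvalues ≈ [4.0, 2.0, -1.0, -3.0].
With N=35: ϑ(G) = 35·(-1*(-3))/(4−(-3)) = 15.
= 15.0000… (decimal).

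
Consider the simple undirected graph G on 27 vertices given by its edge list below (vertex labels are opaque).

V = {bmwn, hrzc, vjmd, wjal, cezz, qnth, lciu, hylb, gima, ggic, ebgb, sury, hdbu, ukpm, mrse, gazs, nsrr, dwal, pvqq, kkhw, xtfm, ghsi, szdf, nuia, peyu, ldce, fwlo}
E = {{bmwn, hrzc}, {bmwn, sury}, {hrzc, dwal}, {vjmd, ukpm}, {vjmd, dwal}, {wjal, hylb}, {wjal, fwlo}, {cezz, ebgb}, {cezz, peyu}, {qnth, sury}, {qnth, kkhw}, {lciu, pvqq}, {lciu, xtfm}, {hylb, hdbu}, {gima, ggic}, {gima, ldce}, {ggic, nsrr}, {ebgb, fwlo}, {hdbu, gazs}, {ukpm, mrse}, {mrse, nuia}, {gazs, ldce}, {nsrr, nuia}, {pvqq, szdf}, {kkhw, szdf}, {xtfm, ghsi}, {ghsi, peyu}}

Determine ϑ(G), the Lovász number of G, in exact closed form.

27*cos(pi/27)/(cos(pi/27) + 1)

Vertex lciu has 2 neighbors: pvqq, xtfm.
Vertex ldce has 2 neighbors: gima, gazs.
N(cezz) = {ebgb, peyu}, |N(cezz)| = 2.
N(ebgb) = {cezz, fwlo}, |N(ebgb)| = 2.
2-regular, N=27; connected 2-regular on 27 ⇒ C_{27}.
spec(A) ≈ [2.0, 1.946, 1.787, 1.532, 1.194, 0.792, 0.347, -0.116, -0.574, -1.0, -1.372, -1.671, -1.879, -1.986] (distinct, 3 d.p.).
λ_max=2, λ_min=-2*cos(pi/27); ϑ = −27·λ_min/(λ_max−λ_min) = 27*cos(pi/27)/(cos(pi/27) + 1).
≈ 13.454204087 (to 9 d.p.).
Check 13 ≤ 27*cos(pi/27)/(cos(pi/27) + 1) ≤ 14: both strict.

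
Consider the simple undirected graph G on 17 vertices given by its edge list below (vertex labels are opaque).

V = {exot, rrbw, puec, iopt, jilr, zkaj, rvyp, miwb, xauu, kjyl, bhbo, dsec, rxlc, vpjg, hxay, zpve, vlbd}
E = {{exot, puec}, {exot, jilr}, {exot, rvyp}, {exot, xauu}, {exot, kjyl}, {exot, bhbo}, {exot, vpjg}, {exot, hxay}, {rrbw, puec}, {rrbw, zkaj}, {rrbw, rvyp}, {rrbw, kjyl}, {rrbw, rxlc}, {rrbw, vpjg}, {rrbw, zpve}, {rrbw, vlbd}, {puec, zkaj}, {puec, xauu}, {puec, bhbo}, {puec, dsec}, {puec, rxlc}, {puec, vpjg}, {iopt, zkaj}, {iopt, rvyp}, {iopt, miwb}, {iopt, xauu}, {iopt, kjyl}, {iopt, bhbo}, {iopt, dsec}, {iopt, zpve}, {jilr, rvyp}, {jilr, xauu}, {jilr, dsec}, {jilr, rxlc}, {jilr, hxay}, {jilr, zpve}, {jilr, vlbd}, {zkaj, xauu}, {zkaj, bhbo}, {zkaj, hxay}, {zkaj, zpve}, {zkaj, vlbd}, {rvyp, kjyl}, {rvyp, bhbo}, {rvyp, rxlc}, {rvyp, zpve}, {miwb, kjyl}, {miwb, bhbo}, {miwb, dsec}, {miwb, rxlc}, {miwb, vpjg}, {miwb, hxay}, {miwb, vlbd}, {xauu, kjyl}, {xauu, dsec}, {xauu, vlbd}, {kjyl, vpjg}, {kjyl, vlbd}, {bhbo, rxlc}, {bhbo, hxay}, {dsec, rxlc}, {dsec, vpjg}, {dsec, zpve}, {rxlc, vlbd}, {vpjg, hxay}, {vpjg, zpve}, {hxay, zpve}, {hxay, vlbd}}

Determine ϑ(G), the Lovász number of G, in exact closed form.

N(rrbw) = {puec, zkaj, rvyp, kjyl, rxlc, vpjg, zpve, vlbd}, |N(rrbw)| = 8.
Vertex rxlc has 8 neighbors: rrbw, puec, jilr, rvyp, miwb, bhbo, dsec, vlbd.
deg(iopt) = 8; N(iopt) = {zkaj, rvyp, miwb, xauu, kjyl, bhbo, dsec, zpve}.
deg(puec) = 8; N(puec) = {exot, rrbw, zkaj, xauu, bhbo, dsec, rxlc, vpjg}.
Every vertex has degree 8 (N=17); strongly regular (17,8,3,4).
spec(A) ≈ [8.0, 1.56155, -2.56155] (distinct, 5 d.p.).
−17·(-sqrt(17)/2 - 1/2) / ((8)−(-sqrt(17)/2 - 1/2)) = sqrt(17) = ϑ(G).
= 4.1231… (decimal).

sqrt(17)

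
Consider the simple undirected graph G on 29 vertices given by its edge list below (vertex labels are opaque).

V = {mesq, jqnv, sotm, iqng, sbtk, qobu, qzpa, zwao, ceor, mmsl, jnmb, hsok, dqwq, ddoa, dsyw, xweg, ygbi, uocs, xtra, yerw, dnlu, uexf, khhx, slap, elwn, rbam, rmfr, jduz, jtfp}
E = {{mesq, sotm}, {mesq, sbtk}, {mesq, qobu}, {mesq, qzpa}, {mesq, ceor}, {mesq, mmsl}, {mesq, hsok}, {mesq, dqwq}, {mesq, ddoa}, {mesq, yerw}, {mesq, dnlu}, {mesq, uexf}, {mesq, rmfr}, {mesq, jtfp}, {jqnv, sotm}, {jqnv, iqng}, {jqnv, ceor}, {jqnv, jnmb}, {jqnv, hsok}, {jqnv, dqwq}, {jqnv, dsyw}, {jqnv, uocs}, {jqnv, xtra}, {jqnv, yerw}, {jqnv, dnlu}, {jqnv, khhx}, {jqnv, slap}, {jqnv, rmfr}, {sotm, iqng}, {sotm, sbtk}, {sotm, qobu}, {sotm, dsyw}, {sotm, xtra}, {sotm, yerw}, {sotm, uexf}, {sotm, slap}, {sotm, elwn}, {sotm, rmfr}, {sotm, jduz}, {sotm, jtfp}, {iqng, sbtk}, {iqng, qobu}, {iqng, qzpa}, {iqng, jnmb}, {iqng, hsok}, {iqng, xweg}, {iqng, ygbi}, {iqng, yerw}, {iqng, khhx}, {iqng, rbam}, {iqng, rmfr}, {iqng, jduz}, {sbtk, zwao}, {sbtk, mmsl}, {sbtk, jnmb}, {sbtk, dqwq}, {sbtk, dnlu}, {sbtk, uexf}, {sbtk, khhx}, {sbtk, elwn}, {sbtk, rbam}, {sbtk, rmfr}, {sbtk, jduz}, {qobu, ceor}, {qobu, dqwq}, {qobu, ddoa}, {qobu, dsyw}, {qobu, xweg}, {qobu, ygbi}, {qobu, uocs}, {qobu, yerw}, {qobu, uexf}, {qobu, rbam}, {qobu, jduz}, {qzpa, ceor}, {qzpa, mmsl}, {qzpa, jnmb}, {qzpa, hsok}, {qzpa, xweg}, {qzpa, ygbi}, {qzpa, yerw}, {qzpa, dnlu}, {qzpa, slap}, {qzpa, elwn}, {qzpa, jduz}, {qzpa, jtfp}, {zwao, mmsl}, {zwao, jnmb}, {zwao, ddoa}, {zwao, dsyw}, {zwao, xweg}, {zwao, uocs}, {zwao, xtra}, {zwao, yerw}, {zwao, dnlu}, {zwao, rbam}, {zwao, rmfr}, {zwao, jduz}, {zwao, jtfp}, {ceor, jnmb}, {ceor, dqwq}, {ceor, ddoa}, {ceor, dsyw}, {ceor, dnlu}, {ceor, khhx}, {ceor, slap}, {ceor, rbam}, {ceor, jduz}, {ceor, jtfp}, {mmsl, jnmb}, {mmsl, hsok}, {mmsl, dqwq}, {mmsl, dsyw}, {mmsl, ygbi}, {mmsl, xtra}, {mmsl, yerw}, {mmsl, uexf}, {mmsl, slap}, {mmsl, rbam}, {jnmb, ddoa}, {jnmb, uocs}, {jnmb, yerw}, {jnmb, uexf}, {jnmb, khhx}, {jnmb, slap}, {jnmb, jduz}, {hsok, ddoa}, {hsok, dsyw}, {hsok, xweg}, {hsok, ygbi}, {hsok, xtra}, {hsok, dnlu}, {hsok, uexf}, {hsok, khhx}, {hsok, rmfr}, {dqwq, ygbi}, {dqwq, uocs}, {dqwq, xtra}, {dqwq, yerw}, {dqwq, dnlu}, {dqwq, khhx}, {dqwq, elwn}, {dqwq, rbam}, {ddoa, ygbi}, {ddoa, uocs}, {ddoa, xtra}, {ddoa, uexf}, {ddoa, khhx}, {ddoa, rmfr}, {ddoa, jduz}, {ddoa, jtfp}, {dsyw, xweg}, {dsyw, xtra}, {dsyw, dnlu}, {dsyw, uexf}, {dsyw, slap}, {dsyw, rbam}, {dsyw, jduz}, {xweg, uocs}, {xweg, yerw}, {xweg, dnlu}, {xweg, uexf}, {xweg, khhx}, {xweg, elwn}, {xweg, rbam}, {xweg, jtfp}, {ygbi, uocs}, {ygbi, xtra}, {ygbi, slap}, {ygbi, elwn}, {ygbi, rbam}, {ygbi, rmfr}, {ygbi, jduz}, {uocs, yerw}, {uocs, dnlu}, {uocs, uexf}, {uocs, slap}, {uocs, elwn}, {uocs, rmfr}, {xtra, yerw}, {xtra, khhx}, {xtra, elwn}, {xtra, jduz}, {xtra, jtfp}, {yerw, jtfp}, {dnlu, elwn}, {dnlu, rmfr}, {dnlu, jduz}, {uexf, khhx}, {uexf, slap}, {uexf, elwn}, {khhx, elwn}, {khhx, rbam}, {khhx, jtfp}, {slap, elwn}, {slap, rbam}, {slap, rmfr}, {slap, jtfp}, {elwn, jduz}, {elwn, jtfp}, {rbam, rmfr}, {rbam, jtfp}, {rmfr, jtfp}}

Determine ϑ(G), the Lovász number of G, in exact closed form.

N(jtfp) = {mesq, sotm, qzpa, zwao, ceor, ddoa, xweg, xtra, yerw, khhx, slap, elwn, rbam, rmfr}, |N(jtfp)| = 14.
deg(iqng) = 14; N(iqng) = {jqnv, sotm, sbtk, qobu, qzpa, jnmb, hsok, xweg, ygbi, yerw, khhx, rbam, rmfr, jduz}.
Vertex xtra has 14 neighbors: jqnv, sotm, zwao, mmsl, hsok, dqwq, ddoa, dsyw, ygbi, yerw, khhx, elwn, jduz, jtfp.
Vertex khhx has 14 neighbors: jqnv, iqng, sbtk, ceor, jnmb, hsok, dqwq, ddoa, xweg, xtra, uexf, elwn, rbam, jtfp.
Every vertex has degree 14 (N=29); SR(29,14,6,7) — a Paley graph.
Distinct eigenvalues (to 3 d.p.): [14.0, 2.193, -3.193].
With N=29: ϑ(G) = 29·(-(-sqrt(29)/2 - 1/2))/(14−(-sqrt(29)/2 - 1/2)) = sqrt(29).
= 5.3851648… (decimal).

sqrt(29)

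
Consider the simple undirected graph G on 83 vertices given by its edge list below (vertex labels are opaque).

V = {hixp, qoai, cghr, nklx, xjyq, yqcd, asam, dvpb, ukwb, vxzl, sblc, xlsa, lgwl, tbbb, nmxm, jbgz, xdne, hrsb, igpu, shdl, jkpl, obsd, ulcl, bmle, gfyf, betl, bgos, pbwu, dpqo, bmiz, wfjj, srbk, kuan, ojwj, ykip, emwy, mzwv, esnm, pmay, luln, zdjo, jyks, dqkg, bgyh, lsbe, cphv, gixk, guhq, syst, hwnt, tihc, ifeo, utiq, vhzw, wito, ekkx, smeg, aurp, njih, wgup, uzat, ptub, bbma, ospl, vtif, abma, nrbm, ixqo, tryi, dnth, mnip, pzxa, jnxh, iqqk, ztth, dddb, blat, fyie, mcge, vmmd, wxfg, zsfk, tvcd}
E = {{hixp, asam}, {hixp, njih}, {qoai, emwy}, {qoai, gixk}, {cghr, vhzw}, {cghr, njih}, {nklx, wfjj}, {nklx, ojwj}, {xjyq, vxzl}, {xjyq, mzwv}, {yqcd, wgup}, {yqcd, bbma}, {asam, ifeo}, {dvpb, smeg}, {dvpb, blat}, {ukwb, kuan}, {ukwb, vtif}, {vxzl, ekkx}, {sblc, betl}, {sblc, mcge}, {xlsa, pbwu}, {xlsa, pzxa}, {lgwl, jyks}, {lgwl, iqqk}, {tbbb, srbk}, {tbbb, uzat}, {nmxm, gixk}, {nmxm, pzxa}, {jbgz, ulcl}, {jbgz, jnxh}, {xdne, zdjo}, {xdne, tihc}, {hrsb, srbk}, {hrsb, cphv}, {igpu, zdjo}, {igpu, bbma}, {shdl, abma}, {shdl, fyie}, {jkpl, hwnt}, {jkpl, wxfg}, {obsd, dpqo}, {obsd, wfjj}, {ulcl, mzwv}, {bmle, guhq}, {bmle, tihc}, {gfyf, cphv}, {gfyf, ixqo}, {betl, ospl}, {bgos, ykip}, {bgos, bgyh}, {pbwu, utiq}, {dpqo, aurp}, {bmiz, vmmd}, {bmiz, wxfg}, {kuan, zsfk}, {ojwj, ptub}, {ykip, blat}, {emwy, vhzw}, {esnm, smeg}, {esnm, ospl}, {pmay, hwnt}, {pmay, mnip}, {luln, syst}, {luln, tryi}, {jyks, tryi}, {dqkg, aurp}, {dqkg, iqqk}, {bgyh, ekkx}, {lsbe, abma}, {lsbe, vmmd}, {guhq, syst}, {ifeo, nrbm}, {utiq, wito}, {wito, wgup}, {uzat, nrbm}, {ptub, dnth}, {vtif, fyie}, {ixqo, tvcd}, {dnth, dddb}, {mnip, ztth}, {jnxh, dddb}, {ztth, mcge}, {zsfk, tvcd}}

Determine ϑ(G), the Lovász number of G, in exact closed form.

83*cos(pi/83)/(cos(pi/83) + 1)

N(bgyh) = {bgos, ekkx}, |N(bgyh)| = 2.
deg(obsd) = 2; N(obsd) = {dpqo, wfjj}.
deg(xlsa) = 2; N(xlsa) = {pbwu, pzxa}.
N(igpu) = {zdjo, bbma}, |N(igpu)| = 2.
83-vertex 2-regular graph: this is C_{83}, the 83-cycle.
spec(A) ≈ [2.0, 1.9943, 1.9771, 1.9486, 1.909, 1.8584, 1.7972, 1.7257, 1.6443, 1.5535, 1.4538, 1.3457, 1.23, 1.1072, 0.9781, 0.8433, 0.7038, 0.5602, 0.4134, 0.2642, 0.1135, -0.0378, -0.189, -0.339, -0.4871, -0.6324, -0.7741, -0.9114, -1.0434, -1.1694, -1.2888, -1.4008, -1.5047, -1.6001, -1.6862, -1.7627, -1.8291, -1.8851, -1.9302, -1.9643, -1.9871, -1.9986] (distinct, 4 d.p.).
−83·(-2*cos(pi/83)) / ((2)−(-2*cos(pi/83))) = 83*cos(pi/83)/(cos(pi/83) + 1) = ϑ(G).
= 41.4851… (decimal).
α=41, χ(Ḡ)=42; ϑ=83*cos(pi/83)/(cos(pi/83) + 1) lies between (both strict).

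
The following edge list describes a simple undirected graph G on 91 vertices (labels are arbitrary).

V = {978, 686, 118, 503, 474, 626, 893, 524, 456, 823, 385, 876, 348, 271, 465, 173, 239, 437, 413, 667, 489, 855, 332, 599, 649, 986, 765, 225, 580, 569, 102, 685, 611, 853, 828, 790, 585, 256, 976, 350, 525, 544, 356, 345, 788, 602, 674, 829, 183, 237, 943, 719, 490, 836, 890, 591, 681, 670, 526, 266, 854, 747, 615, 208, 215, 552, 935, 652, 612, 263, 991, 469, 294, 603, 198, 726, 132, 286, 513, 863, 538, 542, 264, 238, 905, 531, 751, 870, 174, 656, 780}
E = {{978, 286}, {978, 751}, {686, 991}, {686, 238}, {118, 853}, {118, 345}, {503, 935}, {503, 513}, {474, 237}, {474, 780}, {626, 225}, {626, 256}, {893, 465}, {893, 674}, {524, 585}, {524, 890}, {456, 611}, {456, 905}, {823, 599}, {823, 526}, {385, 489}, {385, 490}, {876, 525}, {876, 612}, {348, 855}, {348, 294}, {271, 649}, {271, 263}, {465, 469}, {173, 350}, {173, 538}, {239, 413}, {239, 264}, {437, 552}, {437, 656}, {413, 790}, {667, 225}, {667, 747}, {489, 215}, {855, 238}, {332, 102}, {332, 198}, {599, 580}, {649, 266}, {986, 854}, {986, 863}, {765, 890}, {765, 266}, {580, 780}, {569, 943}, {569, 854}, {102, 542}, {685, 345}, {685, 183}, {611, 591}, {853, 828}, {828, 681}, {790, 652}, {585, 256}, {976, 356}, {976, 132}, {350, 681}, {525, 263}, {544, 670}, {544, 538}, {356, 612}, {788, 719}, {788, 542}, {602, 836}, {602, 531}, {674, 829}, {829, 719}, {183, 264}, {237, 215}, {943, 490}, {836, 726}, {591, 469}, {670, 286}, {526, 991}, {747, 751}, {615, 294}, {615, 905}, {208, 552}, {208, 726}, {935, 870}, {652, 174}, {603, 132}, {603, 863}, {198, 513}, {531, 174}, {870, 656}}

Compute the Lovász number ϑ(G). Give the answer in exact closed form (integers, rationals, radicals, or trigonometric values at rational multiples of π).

Vertex 469 has 2 neighbors: 465, 591.
N(599) = {823, 580}, |N(599)| = 2.
N(238) = {686, 855}, |N(238)| = 2.
deg(271) = 2; N(271) = {649, 263}.
deg(v) = 2 for all v (|V|=91); this is C_{91}, the 91-cycle.
A has 46 distinct eigenvalues ≈ [2.0, 1.995235, 1.980961, 1.957247, 1.924206, 1.881995, 1.830816, 1.770912, 1.702569, 1.626112, 1.541906, 1.450353, 1.351887, 1.24698, 1.136129, 1.019865, 0.898741, 0.773333, 0.644241, 0.512078, 0.377475, 0.241073, 0.103523, -0.034521, -0.172401, -0.309459, -0.445042, -0.578504, -0.70921, -0.836536, -0.959875, -1.07864, -1.192265, -1.300208, -1.401955, -1.497021, -1.584954, -1.665333, -1.737776, -1.801938, -1.857512, -1.904235, -1.941884, -1.970278, -1.989283, -1.998808].
ϑ = −N·λ_min/(λ_max−λ_min) = −91·(-2*cos(pi/91))/(2−(-2*cos(pi/91))) = 91*cos(pi/91)/(cos(pi/91) + 1).
= 45.48644016… (decimal).
45 ≤ 91*cos(pi/91)/(cos(pi/91) + 1) ≤ 46: both strict.

91*cos(pi/91)/(cos(pi/91) + 1)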